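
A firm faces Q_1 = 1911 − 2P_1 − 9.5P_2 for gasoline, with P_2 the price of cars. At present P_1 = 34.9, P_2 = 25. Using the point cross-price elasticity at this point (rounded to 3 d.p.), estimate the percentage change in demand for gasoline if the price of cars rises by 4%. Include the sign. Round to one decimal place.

-0.6%

At P_1 = 34.9, P_2 = 25: Q_1 = 1603.7.
∂Q_1/∂P_2 = -9.5.
ε = (∂Q_1/∂P_2)(P_2/Q_1) = -9.5000 × 25/1603.7 ≈ -0.148.
%ΔQ_1 ≈ ε × %ΔP_2 = -0.148 × (4%) = -0.6%.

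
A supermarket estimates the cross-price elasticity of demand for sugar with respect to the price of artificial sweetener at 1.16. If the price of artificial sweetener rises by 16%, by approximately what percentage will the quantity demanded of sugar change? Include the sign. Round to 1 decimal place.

18.6%

%ΔQ ≈ ε × %ΔP of artificial sweetener = 1.16 × (16%) = 18.6%.
Demand for sugar rises by about 18.6%.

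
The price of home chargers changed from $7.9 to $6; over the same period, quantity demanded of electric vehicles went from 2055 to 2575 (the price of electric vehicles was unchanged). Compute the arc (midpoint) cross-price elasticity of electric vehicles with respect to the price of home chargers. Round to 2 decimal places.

-0.82

ΔQ_A = 2575 − 2055 = 520; ΔP_B = 6 − 7.9 = -1.9.
Midpoints: Q̄_A = 2315.0, P̄_B = 6.95.
ε = (ΔQ_A/Q̄_A)/(ΔP_B/P̄_B) = (520/2315.0)/(-1.9/6.95) ≈ -0.82.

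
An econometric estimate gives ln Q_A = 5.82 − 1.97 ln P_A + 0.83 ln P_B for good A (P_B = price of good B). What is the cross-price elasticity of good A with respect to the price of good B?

In a log-linear (constant-elasticity) demand function, the coefficient on ln P_B is the cross-price elasticity.
ε = 0.83. Positive, so good A and good B are substitutes.

0.83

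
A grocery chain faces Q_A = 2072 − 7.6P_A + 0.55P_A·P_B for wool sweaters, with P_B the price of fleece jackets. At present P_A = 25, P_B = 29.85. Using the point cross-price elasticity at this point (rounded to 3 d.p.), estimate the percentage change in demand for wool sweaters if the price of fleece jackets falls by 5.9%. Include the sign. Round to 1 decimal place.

At P_A = 25, P_B = 29.85: Q_A = 2292.438.
∂Q_A/∂P_B = 0.55P_A = 13.7500.
ε = (∂Q_A/∂P_B)(P_B/Q_A) = 13.7500 × 29.85/2292.438 ≈ 0.179.
%ΔQ_A ≈ ε × %ΔP_B = 0.179 × (-5.9%) = -1.1%.

-1.1%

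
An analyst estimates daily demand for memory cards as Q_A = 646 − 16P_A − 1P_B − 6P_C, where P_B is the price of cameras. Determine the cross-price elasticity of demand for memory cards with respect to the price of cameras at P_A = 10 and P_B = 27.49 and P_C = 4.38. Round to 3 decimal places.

At P_A = 10 and P_B = 27.49 and P_C = 4.38: Q_A = 432.23.
∂Q_A/∂P_B = -1.
ε = (∂Q_A/∂P_B)(P_B/Q_A) = -1 × (27.49/432.23) ≈ -0.064.
Since ε < 0, memory cards and cameras are complements.

-0.064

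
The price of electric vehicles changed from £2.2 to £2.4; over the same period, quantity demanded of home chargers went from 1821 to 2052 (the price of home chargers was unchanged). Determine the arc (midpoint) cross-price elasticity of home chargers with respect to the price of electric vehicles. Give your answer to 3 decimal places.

1.372

ΔQ_A = 2052 − 1821 = 231; ΔP_B = 2.4 − 2.2 = 0.2.
Midpoints: Q̄_A = 1936.5, P̄_B = 2.30.
ε = (ΔQ_A/Q̄_A)/(ΔP_B/P̄_B) = (231/1936.5)/(0.2/2.30) ≈ 1.372.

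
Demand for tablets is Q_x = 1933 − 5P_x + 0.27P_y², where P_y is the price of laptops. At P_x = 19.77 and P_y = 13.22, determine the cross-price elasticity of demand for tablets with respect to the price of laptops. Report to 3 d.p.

0.050

At P_x = 19.77 and P_y = 13.22: Q_x = 1881.337.
∂Q_x/∂P_y = 0.54P_y = 0.54(13.22) = 7.1388.
ε = (∂Q_x/∂P_y)(P_y/Q_x) = 7.1388 × (13.22/1881.337) ≈ 0.050.
ε > 0: substitutes.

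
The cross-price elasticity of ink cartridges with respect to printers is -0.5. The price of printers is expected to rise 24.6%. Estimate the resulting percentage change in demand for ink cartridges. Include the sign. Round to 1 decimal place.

%ΔQ ≈ ε × %ΔP of printers = -0.5 × (24.6%) = -12.3%.

-12.3%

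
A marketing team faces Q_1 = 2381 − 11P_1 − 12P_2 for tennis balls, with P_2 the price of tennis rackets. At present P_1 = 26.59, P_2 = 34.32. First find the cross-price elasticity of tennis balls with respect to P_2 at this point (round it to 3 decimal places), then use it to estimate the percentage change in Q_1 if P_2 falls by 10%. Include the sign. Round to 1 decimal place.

At P_1 = 26.59, P_2 = 34.32: Q_1 = 1676.67.
∂Q_1/∂P_2 = -12.
ε = (∂Q_1/∂P_2)(P_2/Q_1) = -12.0000 × 34.32/1676.67 ≈ -0.246.
%ΔQ_1 ≈ ε × %ΔP_2 = -0.246 × (-10%) = 2.5%.

2.5%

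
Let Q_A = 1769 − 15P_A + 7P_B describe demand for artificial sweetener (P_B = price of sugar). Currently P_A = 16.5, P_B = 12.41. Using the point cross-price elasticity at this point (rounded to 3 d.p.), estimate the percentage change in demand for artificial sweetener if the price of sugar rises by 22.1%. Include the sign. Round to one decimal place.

At P_A = 16.5, P_B = 12.41: Q_A = 1608.37.
∂Q_A/∂P_B = 7.
ε = (∂Q_A/∂P_B)(P_B/Q_A) = 7.0000 × 12.41/1608.37 ≈ 0.054.
%ΔQ_A ≈ ε × %ΔP_B = 0.054 × (22.1%) = 1.2%.

1.2%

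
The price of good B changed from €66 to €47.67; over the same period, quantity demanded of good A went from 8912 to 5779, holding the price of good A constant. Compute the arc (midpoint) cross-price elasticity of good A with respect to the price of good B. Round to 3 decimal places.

ΔQ_A = 5779 − 8912 = -3133; ΔP_B = 47.67 − 66 = -18.33.
Midpoints: Q̄_A = 7345.5, P̄_B = 56.84.
ε = (ΔQ_A/Q̄_A)/(ΔP_B/P̄_B) = (-3133/7345.5)/(-18.33/56.84) ≈ 1.322.
ε > 0: good A and good B are substitutes.

1.322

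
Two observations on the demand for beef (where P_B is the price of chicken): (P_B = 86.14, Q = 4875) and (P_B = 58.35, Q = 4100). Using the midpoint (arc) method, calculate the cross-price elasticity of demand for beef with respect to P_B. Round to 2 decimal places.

0.45

ΔQ_A = 4100 − 4875 = -775; ΔP_B = 58.35 − 86.14 = -27.79.
Midpoints: Q̄_A = 4487.5, P̄_B = 72.25.
ε = (ΔQ_A/Q̄_A)/(ΔP_B/P̄_B) = (-775/4487.5)/(-27.79/72.25) ≈ 0.45.
ε > 0: beef and chicken are substitutes.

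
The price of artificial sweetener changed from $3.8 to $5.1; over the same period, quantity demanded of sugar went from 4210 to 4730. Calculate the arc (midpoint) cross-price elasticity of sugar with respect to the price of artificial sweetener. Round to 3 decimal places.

0.398

ΔQ_A = 4730 − 4210 = 520; ΔP_B = 5.1 − 3.8 = 1.3.
Midpoints: Q̄_A = 4470.0, P̄_B = 4.45.
ε = (ΔQ_A/Q̄_A)/(ΔP_B/P̄_B) = (520/4470.0)/(1.3/4.45) ≈ 0.398.
ε > 0: sugar and artificial sweetener are substitutes.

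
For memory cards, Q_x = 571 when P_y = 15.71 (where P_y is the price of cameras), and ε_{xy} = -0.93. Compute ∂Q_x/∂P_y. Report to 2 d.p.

ε = (∂Q_x/∂P_y)·(P_y/Q_x) ⇒ ∂Q_x/∂P_y = ε·Q_x/P_y = -0.93 × 571/15.71 ≈ -33.80.

-33.80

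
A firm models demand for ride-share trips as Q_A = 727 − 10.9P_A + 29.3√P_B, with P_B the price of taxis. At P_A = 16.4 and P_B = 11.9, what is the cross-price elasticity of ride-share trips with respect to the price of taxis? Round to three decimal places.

0.078

At P_A = 16.4 and P_B = 11.9: Q_A = 649.314.
∂Q_A/∂P_B = 29.3/(2√P_B) = 29.3/(2√11.9) = 4.2468.
ε = (∂Q_A/∂P_B)(P_B/Q_A) = 4.2468 × (11.9/649.314) ≈ 0.078.
ε > 0: substitutes.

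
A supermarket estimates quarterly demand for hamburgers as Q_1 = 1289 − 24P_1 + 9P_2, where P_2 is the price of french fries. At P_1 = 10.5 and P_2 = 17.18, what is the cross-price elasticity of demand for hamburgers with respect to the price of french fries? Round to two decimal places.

At P_1 = 10.5 and P_2 = 17.18: Q_1 = 1191.62.
∂Q_1/∂P_2 = 9.
ε = (∂Q_1/∂P_2)(P_2/Q_1) = 9 × (17.18/1191.62) ≈ 0.13.
Since ε > 0, hamburgers and french fries are substitutes.

0.13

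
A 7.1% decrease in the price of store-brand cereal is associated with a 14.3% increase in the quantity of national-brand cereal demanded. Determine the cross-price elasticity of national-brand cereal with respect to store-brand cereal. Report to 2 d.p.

-2.01

ε = (%ΔQ of national-brand cereal) / (%ΔP of store-brand cereal) = (14.3%) / (-7.1%) ≈ -2.01.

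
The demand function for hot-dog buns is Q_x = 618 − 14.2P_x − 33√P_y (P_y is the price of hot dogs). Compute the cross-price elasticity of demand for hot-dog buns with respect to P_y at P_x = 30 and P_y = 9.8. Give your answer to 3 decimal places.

-0.582

At P_x = 30 and P_y = 9.8: Q_x = 88.694.
∂Q_x/∂P_y = -33/(2√P_y) = -33/(2√9.8) = -5.2707.
ε = (∂Q_x/∂P_y)(P_y/Q_x) = -5.2707 × (9.8/88.694) ≈ -0.582.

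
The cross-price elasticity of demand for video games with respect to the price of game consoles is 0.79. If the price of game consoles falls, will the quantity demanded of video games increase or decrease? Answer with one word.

ε > 0 and the price of game consoles falls, so the quantity of video games moves in the same direction: it decreases.

decrease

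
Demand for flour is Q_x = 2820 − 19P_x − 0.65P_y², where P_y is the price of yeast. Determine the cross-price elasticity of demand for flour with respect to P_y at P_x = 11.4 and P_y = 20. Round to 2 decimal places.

-0.22

At P_x = 11.4 and P_y = 20: Q_x = 2343.4.
∂Q_x/∂P_y = -1.3P_y = -1.3(20) = -26.0000.
ε = (∂Q_x/∂P_y)(P_y/Q_x) = -26.0000 × (20/2343.4) ≈ -0.22.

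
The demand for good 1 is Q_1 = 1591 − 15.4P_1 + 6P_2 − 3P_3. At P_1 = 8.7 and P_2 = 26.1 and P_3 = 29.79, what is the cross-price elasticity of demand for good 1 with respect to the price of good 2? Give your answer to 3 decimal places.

0.103

At P_1 = 8.7 and P_2 = 26.1 and P_3 = 29.79: Q_1 = 1524.25.
∂Q_1/∂P_2 = 6.
ε = (∂Q_1/∂P_2)(P_2/Q_1) = 6 × (26.1/1524.25) ≈ 0.103.
Since ε > 0, good 1 and good 2 are substitutes.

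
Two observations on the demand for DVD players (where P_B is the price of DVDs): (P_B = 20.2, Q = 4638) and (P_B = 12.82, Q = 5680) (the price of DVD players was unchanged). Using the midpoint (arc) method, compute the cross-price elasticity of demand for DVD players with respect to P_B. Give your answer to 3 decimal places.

ΔQ_A = 5680 − 4638 = 1042; ΔP_B = 12.82 − 20.2 = -7.38.
Midpoints: Q̄_A = 5159.0, P̄_B = 16.51.
ε = (ΔQ_A/Q̄_A)/(ΔP_B/P̄_B) = (1042/5159.0)/(-7.38/16.51) ≈ -0.452.
ε < 0: DVD players and DVDs are complements.

-0.452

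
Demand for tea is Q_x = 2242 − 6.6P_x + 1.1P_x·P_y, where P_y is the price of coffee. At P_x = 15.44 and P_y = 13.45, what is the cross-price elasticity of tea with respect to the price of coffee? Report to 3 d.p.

0.096

At P_x = 15.44 and P_y = 13.45: Q_x = 2368.531.
∂Q_x/∂P_y = 1.1P_x = 1.1(15.44) = 16.9840.
ε = (∂Q_x/∂P_y)(P_y/Q_x) = 16.9840 × (13.45/2368.531) ≈ 0.096.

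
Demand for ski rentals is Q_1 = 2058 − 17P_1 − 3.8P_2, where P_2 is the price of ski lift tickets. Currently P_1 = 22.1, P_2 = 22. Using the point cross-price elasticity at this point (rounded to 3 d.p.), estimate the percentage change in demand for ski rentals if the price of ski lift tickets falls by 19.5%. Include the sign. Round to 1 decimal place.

At P_1 = 22.1, P_2 = 22: Q_1 = 1598.7.
∂Q_1/∂P_2 = -3.8.
ε = (∂Q_1/∂P_2)(P_2/Q_1) = -3.8000 × 22/1598.7 ≈ -0.052.
%ΔQ_1 ≈ ε × %ΔP_2 = -0.052 × (-19.5%) = 1.0%.

1.0%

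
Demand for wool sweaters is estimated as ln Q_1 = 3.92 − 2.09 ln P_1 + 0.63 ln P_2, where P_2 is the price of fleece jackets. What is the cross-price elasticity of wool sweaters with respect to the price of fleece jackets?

0.63

In a log-linear (constant-elasticity) demand function, the coefficient on ln P_2 is the cross-price elasticity.
ε = 0.63. Positive, so wool sweaters and fleece jackets are substitutes.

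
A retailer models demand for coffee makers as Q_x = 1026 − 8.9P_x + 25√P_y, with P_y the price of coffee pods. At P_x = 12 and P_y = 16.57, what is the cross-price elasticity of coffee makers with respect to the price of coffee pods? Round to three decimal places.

0.050

At P_x = 12 and P_y = 16.57: Q_x = 1020.966.
∂Q_x/∂P_y = 25/(2√P_y) = 25/(2√16.57) = 3.0708.
ε = (∂Q_x/∂P_y)(P_y/Q_x) = 3.0708 × (16.57/1020.966) ≈ 0.050.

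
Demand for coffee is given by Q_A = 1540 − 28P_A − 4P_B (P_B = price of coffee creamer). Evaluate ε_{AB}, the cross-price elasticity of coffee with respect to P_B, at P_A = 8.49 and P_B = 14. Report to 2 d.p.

-0.04

At P_A = 8.49 and P_B = 14: Q_A = 1246.28.
∂Q_A/∂P_B = -4.
ε = (∂Q_A/∂P_B)(P_B/Q_A) = -4 × (14/1246.28) ≈ -0.04.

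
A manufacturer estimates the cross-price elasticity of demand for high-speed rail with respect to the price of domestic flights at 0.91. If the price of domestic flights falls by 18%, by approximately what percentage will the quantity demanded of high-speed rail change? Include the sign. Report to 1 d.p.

%ΔQ ≈ ε × %ΔP of domestic flights = 0.91 × (-18%) = -16.4%.

-16.4%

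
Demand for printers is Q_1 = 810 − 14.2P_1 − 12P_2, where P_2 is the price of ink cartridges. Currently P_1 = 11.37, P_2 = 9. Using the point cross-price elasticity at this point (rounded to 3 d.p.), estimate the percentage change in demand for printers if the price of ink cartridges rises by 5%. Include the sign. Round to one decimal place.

At P_1 = 11.37, P_2 = 9: Q_1 = 540.546.
∂Q_1/∂P_2 = -12.
ε = (∂Q_1/∂P_2)(P_2/Q_1) = -12.0000 × 9/540.546 ≈ -0.200.
%ΔQ_1 ≈ ε × %ΔP_2 = -0.200 × (5%) = -1.0%.

-1.0%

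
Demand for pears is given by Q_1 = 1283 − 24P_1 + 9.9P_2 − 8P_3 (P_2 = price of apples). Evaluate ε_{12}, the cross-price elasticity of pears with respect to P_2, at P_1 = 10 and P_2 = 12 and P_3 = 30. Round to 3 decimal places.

0.129

At P_1 = 10 and P_2 = 12 and P_3 = 30: Q_1 = 921.8.
∂Q_1/∂P_2 = 9.9.
ε = (∂Q_1/∂P_2)(P_2/Q_1) = 9.9 × (12/921.8) ≈ 0.129.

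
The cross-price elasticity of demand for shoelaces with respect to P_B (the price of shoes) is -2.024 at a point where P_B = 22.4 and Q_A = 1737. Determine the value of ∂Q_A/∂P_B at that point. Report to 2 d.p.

-156.95

ε = (∂Q_A/∂P_B)·(P_B/Q_A) ⇒ ∂Q_A/∂P_B = ε·Q_A/P_B = -2.024 × 1737/22.4 ≈ -156.95.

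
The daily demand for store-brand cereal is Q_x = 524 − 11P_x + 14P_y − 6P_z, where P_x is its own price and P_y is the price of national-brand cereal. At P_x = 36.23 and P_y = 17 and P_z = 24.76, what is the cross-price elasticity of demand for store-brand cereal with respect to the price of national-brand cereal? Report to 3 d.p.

1.107

At P_x = 36.23 and P_y = 17 and P_z = 24.76: Q_x = 214.91.
∂Q_x/∂P_y = 14.
ε = (∂Q_x/∂P_y)(P_y/Q_x) = 14 × (17/214.91) ≈ 1.107.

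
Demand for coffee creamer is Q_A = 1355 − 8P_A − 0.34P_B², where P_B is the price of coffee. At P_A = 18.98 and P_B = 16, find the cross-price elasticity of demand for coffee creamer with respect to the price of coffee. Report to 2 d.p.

-0.16

At P_A = 18.98 and P_B = 16: Q_A = 1116.12.
∂Q_A/∂P_B = -0.68P_B = -0.68(16) = -10.8800.
ε = (∂Q_A/∂P_B)(P_B/Q_A) = -10.8800 × (16/1116.12) ≈ -0.16.
ε < 0: complements.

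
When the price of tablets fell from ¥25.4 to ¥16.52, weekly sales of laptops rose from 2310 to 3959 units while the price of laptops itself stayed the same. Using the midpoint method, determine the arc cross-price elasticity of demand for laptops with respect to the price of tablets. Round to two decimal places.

-1.24

ΔQ_A = 3959 − 2310 = 1649; ΔP_B = 16.52 − 25.4 = -8.88.
Midpoints: Q̄_A = 3134.5, P̄_B = 20.96.
ε = (ΔQ_A/Q̄_A)/(ΔP_B/P̄_B) = (1649/3134.5)/(-8.88/20.96) ≈ -1.24.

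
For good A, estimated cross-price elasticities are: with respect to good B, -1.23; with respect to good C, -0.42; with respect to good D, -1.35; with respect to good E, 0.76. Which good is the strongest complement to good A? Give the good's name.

Complements have ε < 0. The most negative value is -1.35 (good D).

good D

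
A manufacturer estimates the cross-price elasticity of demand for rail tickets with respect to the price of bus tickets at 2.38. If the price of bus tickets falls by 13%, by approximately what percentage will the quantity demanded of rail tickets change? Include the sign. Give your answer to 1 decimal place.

%ΔQ ≈ ε × %ΔP of bus tickets = 2.38 × (-13%) = -30.9%.

-30.9%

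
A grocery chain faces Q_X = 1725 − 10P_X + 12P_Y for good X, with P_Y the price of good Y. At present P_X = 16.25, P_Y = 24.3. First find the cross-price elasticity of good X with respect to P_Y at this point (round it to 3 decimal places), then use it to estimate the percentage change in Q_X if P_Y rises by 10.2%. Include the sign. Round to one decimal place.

At P_X = 16.25, P_Y = 24.3: Q_X = 1854.1.
∂Q_X/∂P_Y = 12.
ε = (∂Q_X/∂P_Y)(P_Y/Q_X) = 12.0000 × 24.3/1854.1 ≈ 0.157.
%ΔQ_X ≈ ε × %ΔP_Y = 0.157 × (10.2%) = 1.6%.

1.6%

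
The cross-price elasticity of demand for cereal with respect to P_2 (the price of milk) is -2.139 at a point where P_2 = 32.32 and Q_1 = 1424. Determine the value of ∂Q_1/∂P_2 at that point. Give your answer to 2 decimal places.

ε = (∂Q_1/∂P_2)·(P_2/Q_1) ⇒ ∂Q_1/∂P_2 = ε·Q_1/P_2 = -2.139 × 1424/32.32 ≈ -94.24.

-94.24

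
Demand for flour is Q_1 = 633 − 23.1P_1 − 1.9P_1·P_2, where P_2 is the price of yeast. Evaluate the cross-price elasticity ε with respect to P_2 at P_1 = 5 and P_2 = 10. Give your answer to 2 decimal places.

At P_1 = 5 and P_2 = 10: Q_1 = 422.5.
∂Q_1/∂P_2 = -1.9P_1 = -1.9(5) = -9.5000.
ε = (∂Q_1/∂P_2)(P_2/Q_1) = -9.5000 × (10/422.5) ≈ -0.22.

-0.22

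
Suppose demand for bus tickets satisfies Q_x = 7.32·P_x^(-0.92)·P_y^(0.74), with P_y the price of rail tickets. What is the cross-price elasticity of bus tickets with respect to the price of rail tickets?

0.74

In a log-linear (constant-elasticity) demand function, the coefficient on the exponent of P_y is the cross-price elasticity.
ε = 0.74. Positive, so bus tickets and rail tickets are substitutes.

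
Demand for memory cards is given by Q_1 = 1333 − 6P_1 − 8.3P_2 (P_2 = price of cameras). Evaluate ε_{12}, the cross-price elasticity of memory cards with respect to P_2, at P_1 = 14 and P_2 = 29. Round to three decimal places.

At P_1 = 14 and P_2 = 29: Q_1 = 1008.3.
∂Q_1/∂P_2 = -8.3.
ε = (∂Q_1/∂P_2)(P_2/Q_1) = -8.3 × (29/1008.3) ≈ -0.239.

-0.239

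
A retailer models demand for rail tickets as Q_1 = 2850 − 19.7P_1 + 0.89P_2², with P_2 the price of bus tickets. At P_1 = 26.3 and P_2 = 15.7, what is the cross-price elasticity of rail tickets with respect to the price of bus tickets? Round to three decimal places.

At P_1 = 26.3 and P_2 = 15.7: Q_1 = 2551.266.
∂Q_1/∂P_2 = 1.78P_2 = 1.78(15.7) = 27.9460.
ε = (∂Q_1/∂P_2)(P_2/Q_1) = 27.9460 × (15.7/2551.266) ≈ 0.172.
ε > 0: substitutes.

0.172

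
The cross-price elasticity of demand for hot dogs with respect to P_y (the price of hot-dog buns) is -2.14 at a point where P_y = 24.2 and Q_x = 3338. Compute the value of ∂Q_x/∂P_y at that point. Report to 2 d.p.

-295.18

ε = (∂Q_x/∂P_y)·(P_y/Q_x) ⇒ ∂Q_x/∂P_y = ε·Q_x/P_y = -2.14 × 3338/24.2 ≈ -295.18.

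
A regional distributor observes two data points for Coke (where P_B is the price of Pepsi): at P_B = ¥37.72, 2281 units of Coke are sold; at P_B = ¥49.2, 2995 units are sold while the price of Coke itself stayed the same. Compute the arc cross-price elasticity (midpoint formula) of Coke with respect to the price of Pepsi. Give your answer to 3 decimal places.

1.025

ΔQ_A = 2995 − 2281 = 714; ΔP_B = 49.2 − 37.72 = 11.48.
Midpoints: Q̄_A = 2638.0, P̄_B = 43.46.
ε = (ΔQ_A/Q̄_A)/(ΔP_B/P̄_B) = (714/2638.0)/(11.48/43.46) ≈ 1.025.
ε > 0: Coke and Pepsi are substitutes.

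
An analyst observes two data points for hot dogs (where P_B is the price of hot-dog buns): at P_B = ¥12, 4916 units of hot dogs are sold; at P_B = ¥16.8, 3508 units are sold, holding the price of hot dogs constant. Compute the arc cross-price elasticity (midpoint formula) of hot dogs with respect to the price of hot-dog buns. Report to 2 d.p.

-1.00

ΔQ_A = 3508 − 4916 = -1408; ΔP_B = 16.8 − 12 = 4.8.
Midpoints: Q̄_A = 4212.0, P̄_B = 14.40.
ε = (ΔQ_A/Q̄_A)/(ΔP_B/P̄_B) = (-1408/4212.0)/(4.8/14.40) ≈ -1.00.
ε < 0: hot dogs and hot-dog buns are complements.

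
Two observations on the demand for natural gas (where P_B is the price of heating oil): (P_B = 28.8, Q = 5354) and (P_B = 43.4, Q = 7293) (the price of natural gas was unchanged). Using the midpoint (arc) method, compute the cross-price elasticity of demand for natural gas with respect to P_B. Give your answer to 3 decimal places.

ΔQ_A = 7293 − 5354 = 1939; ΔP_B = 43.4 − 28.8 = 14.6.
Midpoints: Q̄_A = 6323.5, P̄_B = 36.10.
ε = (ΔQ_A/Q̄_A)/(ΔP_B/P̄_B) = (1939/6323.5)/(14.6/36.10) ≈ 0.758.
ε > 0: natural gas and heating oil are substitutes.

0.758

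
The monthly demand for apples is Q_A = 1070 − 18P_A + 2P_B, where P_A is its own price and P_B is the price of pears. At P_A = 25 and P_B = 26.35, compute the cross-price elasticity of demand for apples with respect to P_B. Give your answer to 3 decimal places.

0.078

At P_A = 25 and P_B = 26.35: Q_A = 672.7.
∂Q_A/∂P_B = 2.
ε = (∂Q_A/∂P_B)(P_B/Q_A) = 2 × (26.35/672.7) ≈ 0.078.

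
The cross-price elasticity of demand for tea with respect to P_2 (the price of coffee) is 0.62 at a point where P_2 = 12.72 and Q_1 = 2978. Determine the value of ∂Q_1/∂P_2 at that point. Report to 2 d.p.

ε = (∂Q_1/∂P_2)·(P_2/Q_1) ⇒ ∂Q_1/∂P_2 = ε·Q_1/P_2 = 0.62 × 2978/12.72 ≈ 145.15.

145.15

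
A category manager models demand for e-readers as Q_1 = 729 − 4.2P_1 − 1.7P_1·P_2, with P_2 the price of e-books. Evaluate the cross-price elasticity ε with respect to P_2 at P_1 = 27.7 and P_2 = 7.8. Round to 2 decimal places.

At P_1 = 27.7 and P_2 = 7.8: Q_1 = 245.358.
∂Q_1/∂P_2 = -1.7P_1 = -1.7(27.7) = -47.0900.
ε = (∂Q_1/∂P_2)(P_2/Q_1) = -47.0900 × (7.8/245.358) ≈ -1.50.
ε < 0: complements.

-1.50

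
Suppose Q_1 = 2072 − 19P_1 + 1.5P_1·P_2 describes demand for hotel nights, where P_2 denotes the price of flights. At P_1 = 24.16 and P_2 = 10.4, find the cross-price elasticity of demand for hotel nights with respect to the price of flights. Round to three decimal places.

At P_1 = 24.16 and P_2 = 10.4: Q_1 = 1989.856.
∂Q_1/∂P_2 = 1.5P_1 = 1.5(24.16) = 36.2400.
ε = (∂Q_1/∂P_2)(P_2/Q_1) = 36.2400 × (10.4/1989.856) ≈ 0.189.
ε > 0: substitutes.

0.189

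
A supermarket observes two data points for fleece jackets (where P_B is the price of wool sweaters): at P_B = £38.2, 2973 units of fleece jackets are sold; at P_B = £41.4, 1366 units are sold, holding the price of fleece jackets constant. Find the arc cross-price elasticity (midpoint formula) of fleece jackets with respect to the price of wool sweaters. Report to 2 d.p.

-9.21

ΔQ_A = 1366 − 2973 = -1607; ΔP_B = 41.4 − 38.2 = 3.2.
Midpoints: Q̄_A = 2169.5, P̄_B = 39.80.
ε = (ΔQ_A/Q̄_A)/(ΔP_B/P̄_B) = (-1607/2169.5)/(3.2/39.80) ≈ -9.21.
ε < 0: fleece jackets and wool sweaters are complements.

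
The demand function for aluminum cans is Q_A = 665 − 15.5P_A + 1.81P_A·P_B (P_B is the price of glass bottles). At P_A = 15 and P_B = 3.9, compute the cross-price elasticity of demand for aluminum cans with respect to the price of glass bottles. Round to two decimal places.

At P_A = 15 and P_B = 3.9: Q_A = 538.385.
∂Q_A/∂P_B = 1.81P_A = 1.81(15) = 27.1500.
ε = (∂Q_A/∂P_B)(P_B/Q_A) = 27.1500 × (3.9/538.385) ≈ 0.20.

0.20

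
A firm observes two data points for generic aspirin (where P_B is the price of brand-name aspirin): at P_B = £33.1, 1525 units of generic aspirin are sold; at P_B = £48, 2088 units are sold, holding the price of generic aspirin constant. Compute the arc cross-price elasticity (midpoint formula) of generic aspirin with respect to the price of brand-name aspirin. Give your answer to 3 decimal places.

ΔQ_A = 2088 − 1525 = 563; ΔP_B = 48 − 33.1 = 14.9.
Midpoints: Q̄_A = 1806.5, P̄_B = 40.55.
ε = (ΔQ_A/Q̄_A)/(ΔP_B/P̄_B) = (563/1806.5)/(14.9/40.55) ≈ 0.848.
ε > 0: generic aspirin and brand-name aspirin are substitutes.

0.848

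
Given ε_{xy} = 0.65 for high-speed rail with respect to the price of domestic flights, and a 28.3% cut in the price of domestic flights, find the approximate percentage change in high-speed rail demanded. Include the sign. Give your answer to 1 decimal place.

-18.4%

%ΔQ ≈ ε × %ΔP of domestic flights = 0.65 × (-28.3%) = -18.4%.
Demand for high-speed rail falls by about 18.4%.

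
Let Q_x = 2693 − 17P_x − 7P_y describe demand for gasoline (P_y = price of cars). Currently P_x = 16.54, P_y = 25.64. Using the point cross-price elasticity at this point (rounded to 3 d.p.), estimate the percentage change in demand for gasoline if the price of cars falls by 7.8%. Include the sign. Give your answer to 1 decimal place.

At P_x = 16.54, P_y = 25.64: Q_x = 2232.34.
∂Q_x/∂P_y = -7.
ε = (∂Q_x/∂P_y)(P_y/Q_x) = -7.0000 × 25.64/2232.34 ≈ -0.080.
%ΔQ_x ≈ ε × %ΔP_y = -0.080 × (-7.8%) = 0.6%.

0.6%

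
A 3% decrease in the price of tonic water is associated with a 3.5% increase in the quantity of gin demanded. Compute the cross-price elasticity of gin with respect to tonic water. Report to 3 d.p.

ε = (%ΔQ of gin) / (%ΔP of tonic water) = (3.5%) / (-3%) ≈ -1.167.
Negative cross-price elasticity: complements.

-1.167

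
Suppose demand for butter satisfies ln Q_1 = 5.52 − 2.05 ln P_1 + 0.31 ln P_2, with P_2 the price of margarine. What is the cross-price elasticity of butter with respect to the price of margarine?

0.31

In a log-linear (constant-elasticity) demand function, the coefficient on ln P_2 is the cross-price elasticity.
ε = 0.31. Positive, so butter and margarine are substitutes.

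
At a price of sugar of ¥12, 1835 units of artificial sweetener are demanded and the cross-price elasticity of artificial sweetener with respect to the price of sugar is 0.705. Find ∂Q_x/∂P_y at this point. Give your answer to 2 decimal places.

ε = (∂Q_x/∂P_y)·(P_y/Q_x) ⇒ ∂Q_x/∂P_y = ε·Q_x/P_y = 0.705 × 1835/12 ≈ 107.81.

107.81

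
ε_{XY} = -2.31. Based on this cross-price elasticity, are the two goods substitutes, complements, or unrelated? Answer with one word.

ε = -2.31 < 0, so a higher price of good Y lowers demand for good X: complements.

complements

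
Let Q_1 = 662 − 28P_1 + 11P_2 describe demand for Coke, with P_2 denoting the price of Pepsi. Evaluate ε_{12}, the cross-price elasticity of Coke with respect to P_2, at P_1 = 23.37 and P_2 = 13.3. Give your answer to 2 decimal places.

At P_1 = 23.37 and P_2 = 13.3: Q_1 = 153.94.
∂Q_1/∂P_2 = 11.
ε = (∂Q_1/∂P_2)(P_2/Q_1) = 11 × (13.3/153.94) ≈ 0.95.
Since ε > 0, Coke and Pepsi are substitutes.

0.95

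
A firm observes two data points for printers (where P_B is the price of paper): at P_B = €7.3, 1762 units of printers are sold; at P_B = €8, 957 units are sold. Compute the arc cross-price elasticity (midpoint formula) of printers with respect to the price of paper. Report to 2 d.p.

-6.47

ΔQ_A = 957 − 1762 = -805; ΔP_B = 8 − 7.3 = 0.7.
Midpoints: Q̄_A = 1359.5, P̄_B = 7.65.
ε = (ΔQ_A/Q̄_A)/(ΔP_B/P̄_B) = (-805/1359.5)/(0.7/7.65) ≈ -6.47.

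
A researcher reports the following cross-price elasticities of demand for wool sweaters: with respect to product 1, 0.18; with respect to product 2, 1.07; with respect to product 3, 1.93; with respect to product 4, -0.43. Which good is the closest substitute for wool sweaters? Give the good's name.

product 3

Substitutes have ε > 0. Among the positive values, 1.93 (product 3) is largest.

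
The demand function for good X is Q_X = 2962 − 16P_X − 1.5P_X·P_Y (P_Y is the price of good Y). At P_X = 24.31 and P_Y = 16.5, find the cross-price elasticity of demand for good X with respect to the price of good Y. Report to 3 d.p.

-0.305

At P_X = 24.31 and P_Y = 16.5: Q_X = 1971.368.
∂Q_X/∂P_Y = -1.5P_X = -1.5(24.31) = -36.4650.
ε = (∂Q_X/∂P_Y)(P_Y/Q_X) = -36.4650 × (16.5/1971.368) ≈ -0.305.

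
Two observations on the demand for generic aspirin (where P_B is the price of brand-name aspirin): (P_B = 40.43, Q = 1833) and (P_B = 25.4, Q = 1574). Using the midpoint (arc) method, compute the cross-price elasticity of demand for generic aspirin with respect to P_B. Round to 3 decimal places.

0.333

ΔQ_A = 1574 − 1833 = -259; ΔP_B = 25.4 − 40.43 = -15.03.
Midpoints: Q̄_A = 1703.5, P̄_B = 32.91.
ε = (ΔQ_A/Q̄_A)/(ΔP_B/P̄_B) = (-259/1703.5)/(-15.03/32.91) ≈ 0.333.
ε > 0: generic aspirin and brand-name aspirin are substitutes.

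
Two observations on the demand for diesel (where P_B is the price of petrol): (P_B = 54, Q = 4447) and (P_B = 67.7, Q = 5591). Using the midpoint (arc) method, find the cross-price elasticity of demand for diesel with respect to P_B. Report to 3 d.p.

ΔQ_A = 5591 − 4447 = 1144; ΔP_B = 67.7 − 54 = 13.7.
Midpoints: Q̄_A = 5019.0, P̄_B = 60.85.
ε = (ΔQ_A/Q̄_A)/(ΔP_B/P̄_B) = (1144/5019.0)/(13.7/60.85) ≈ 1.012.
ε > 0: diesel and petrol are substitutes.

1.012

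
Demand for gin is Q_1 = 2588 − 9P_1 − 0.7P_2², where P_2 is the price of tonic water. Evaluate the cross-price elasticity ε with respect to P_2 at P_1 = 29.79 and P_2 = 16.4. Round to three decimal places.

-0.177

At P_1 = 29.79 and P_2 = 16.4: Q_1 = 2131.618.
∂Q_1/∂P_2 = -1.4P_2 = -1.4(16.4) = -22.9600.
ε = (∂Q_1/∂P_2)(P_2/Q_1) = -22.9600 × (16.4/2131.618) ≈ -0.177.
ε < 0: complements.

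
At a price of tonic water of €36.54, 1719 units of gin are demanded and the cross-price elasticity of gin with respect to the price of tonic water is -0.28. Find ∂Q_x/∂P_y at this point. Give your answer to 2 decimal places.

ε = (∂Q_x/∂P_y)·(P_y/Q_x) ⇒ ∂Q_x/∂P_y = ε·Q_x/P_y = -0.28 × 1719/36.54 ≈ -13.17.

-13.17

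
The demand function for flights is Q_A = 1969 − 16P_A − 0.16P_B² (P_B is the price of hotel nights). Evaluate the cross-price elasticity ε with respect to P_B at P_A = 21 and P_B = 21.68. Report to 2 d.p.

-0.10

At P_A = 21 and P_B = 21.68: Q_A = 1557.796.
∂Q_A/∂P_B = -0.32P_B = -0.32(21.68) = -6.9376.
ε = (∂Q_A/∂P_B)(P_B/Q_A) = -6.9376 × (21.68/1557.796) ≈ -0.10.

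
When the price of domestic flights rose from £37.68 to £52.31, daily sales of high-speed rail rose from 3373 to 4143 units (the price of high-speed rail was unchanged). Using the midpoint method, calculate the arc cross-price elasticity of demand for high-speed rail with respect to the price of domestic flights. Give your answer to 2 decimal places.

0.63

ΔQ_A = 4143 − 3373 = 770; ΔP_B = 52.31 − 37.68 = 14.63.
Midpoints: Q̄_A = 3758.0, P̄_B = 45.00.
ε = (ΔQ_A/Q̄_A)/(ΔP_B/P̄_B) = (770/3758.0)/(14.63/45.00) ≈ 0.63.
ε > 0: high-speed rail and domestic flights are substitutes.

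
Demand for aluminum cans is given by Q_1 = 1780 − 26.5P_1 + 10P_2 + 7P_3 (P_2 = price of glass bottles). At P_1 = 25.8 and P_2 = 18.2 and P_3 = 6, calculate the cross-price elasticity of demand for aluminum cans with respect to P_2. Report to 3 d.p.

0.138

At P_1 = 25.8 and P_2 = 18.2 and P_3 = 6: Q_1 = 1320.3.
∂Q_1/∂P_2 = 10.
ε = (∂Q_1/∂P_2)(P_2/Q_1) = 10 × (18.2/1320.3) ≈ 0.138.
Since ε > 0, aluminum cans and glass bottles are substitutes.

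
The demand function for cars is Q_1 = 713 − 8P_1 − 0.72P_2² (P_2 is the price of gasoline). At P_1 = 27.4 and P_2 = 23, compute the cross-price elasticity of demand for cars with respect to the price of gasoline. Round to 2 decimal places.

At P_1 = 27.4 and P_2 = 23: Q_1 = 112.92.
∂Q_1/∂P_2 = -1.44P_2 = -1.44(23) = -33.1200.
ε = (∂Q_1/∂P_2)(P_2/Q_1) = -33.1200 × (23/112.92) ≈ -6.75.

-6.75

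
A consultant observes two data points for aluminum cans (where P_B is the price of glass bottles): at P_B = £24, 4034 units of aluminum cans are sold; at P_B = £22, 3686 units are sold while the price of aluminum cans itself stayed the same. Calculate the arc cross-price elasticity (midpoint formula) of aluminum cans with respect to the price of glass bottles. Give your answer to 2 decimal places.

ΔQ_A = 3686 − 4034 = -348; ΔP_B = 22 − 24 = -2.
Midpoints: Q̄_A = 3860.0, P̄_B = 23.00.
ε = (ΔQ_A/Q̄_A)/(ΔP_B/P̄_B) = (-348/3860.0)/(-2/23.00) ≈ 1.04.
ε > 0: aluminum cans and glass bottles are substitutes.

1.04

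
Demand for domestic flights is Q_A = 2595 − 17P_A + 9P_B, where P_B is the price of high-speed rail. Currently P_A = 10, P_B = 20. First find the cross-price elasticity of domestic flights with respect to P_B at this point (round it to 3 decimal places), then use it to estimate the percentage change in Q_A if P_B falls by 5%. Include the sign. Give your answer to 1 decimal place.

-0.3%

At P_A = 10, P_B = 20: Q_A = 2605.
∂Q_A/∂P_B = 9.
ε = (∂Q_A/∂P_B)(P_B/Q_A) = 9.0000 × 20/2605 ≈ 0.069.
%ΔQ_A ≈ ε × %ΔP_B = 0.069 × (-5%) = -0.3%.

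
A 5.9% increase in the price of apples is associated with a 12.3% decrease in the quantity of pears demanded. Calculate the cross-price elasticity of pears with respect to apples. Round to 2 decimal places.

-2.08

ε = (%ΔQ of pears) / (%ΔP of apples) = (-12.3%) / (5.9%) ≈ -2.08.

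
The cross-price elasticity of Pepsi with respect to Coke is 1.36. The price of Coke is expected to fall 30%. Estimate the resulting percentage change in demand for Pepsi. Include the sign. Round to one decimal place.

%ΔQ ≈ ε × %ΔP of Coke = 1.36 × (-30%) = -40.8%.

-40.8%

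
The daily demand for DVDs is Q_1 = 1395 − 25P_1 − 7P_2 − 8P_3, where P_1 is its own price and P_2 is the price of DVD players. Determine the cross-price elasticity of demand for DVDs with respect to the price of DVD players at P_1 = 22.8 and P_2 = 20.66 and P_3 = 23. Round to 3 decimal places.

At P_1 = 22.8 and P_2 = 20.66 and P_3 = 23: Q_1 = 496.38.
∂Q_1/∂P_2 = -7.
ε = (∂Q_1/∂P_2)(P_2/Q_1) = -7 × (20.66/496.38) ≈ -0.291.

-0.291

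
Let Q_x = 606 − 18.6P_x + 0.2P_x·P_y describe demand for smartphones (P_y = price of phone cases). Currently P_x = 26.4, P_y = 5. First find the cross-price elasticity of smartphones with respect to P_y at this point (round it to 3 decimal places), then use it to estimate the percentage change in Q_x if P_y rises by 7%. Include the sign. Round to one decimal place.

At P_x = 26.4, P_y = 5: Q_x = 141.36.
∂Q_x/∂P_y = 0.2P_x = 5.2800.
ε = (∂Q_x/∂P_y)(P_y/Q_x) = 5.2800 × 5/141.36 ≈ 0.187.
%ΔQ_x ≈ ε × %ΔP_y = 0.187 × (7%) = 1.3%.

1.3%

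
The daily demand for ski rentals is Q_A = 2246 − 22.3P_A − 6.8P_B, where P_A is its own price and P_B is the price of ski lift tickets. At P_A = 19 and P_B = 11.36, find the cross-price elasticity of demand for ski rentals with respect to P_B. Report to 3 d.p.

-0.044

At P_A = 19 and P_B = 11.36: Q_A = 1745.052.
∂Q_A/∂P_B = -6.8.
ε = (∂Q_A/∂P_B)(P_B/Q_A) = -6.8 × (11.36/1745.052) ≈ -0.044.
Since ε < 0, ski rentals and ski lift tickets are complements.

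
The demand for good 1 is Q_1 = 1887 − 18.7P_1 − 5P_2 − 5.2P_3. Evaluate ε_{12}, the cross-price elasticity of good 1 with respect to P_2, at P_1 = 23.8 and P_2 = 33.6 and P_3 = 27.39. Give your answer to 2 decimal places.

-0.15

At P_1 = 23.8 and P_2 = 33.6 and P_3 = 27.39: Q_1 = 1131.512.
∂Q_1/∂P_2 = -5.
ε = (∂Q_1/∂P_2)(P_2/Q_1) = -5 × (33.6/1131.512) ≈ -0.15.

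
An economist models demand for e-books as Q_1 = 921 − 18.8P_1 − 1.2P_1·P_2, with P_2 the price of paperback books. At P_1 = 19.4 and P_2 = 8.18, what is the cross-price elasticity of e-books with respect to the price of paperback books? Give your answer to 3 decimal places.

-0.521

At P_1 = 19.4 and P_2 = 8.18: Q_1 = 365.850.
∂Q_1/∂P_2 = -1.2P_1 = -1.2(19.4) = -23.2800.
ε = (∂Q_1/∂P_2)(P_2/Q_1) = -23.2800 × (8.18/365.850) ≈ -0.521.
ε < 0: complements.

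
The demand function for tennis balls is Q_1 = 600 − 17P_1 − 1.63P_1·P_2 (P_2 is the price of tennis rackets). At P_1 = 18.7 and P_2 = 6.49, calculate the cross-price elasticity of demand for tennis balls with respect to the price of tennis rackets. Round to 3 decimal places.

At P_1 = 18.7 and P_2 = 6.49: Q_1 = 84.278.
∂Q_1/∂P_2 = -1.63P_1 = -1.63(18.7) = -30.4810.
ε = (∂Q_1/∂P_2)(P_2/Q_1) = -30.4810 × (6.49/84.278) ≈ -2.347.
ε < 0: complements.

-2.347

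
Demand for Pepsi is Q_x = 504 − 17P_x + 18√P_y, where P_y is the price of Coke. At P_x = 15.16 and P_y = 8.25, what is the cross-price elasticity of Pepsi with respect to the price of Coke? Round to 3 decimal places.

0.087

At P_x = 15.16 and P_y = 8.25: Q_x = 297.981.
∂Q_x/∂P_y = 18/(2√P_y) = 18/(2√8.25) = 3.1334.
ε = (∂Q_x/∂P_y)(P_y/Q_x) = 3.1334 × (8.25/297.981) ≈ 0.087.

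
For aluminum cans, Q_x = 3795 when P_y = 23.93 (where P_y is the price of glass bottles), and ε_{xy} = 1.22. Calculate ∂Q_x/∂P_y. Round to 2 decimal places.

193.48

ε = (∂Q_x/∂P_y)·(P_y/Q_x) ⇒ ∂Q_x/∂P_y = ε·Q_x/P_y = 1.22 × 3795/23.93 ≈ 193.48.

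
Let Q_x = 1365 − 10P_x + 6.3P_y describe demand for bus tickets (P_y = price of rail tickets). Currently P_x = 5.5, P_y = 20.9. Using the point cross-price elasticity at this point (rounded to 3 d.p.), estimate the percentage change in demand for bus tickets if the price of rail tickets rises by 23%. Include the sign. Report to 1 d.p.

At P_x = 5.5, P_y = 20.9: Q_x = 1441.67.
∂Q_x/∂P_y = 6.3.
ε = (∂Q_x/∂P_y)(P_y/Q_x) = 6.3000 × 20.9/1441.67 ≈ 0.091.
%ΔQ_x ≈ ε × %ΔP_y = 0.091 × (23%) = 2.1%.

2.1%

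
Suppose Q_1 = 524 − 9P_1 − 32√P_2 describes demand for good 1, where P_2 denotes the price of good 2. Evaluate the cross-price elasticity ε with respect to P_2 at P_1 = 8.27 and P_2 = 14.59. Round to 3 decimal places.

At P_1 = 8.27 and P_2 = 14.59: Q_1 = 327.340.
∂Q_1/∂P_2 = -32/(2√P_2) = -32/(2√14.59) = -4.1888.
ε = (∂Q_1/∂P_2)(P_2/Q_1) = -4.1888 × (14.59/327.340) ≈ -0.187.
ε < 0: complements.

-0.187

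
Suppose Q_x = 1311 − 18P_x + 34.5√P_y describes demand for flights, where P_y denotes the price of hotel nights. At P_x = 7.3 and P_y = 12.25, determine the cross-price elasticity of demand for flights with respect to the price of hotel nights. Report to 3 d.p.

0.046

At P_x = 7.3 and P_y = 12.25: Q_x = 1300.35.
∂Q_x/∂P_y = 34.5/(2√P_y) = 34.5/(2√12.25) = 4.9286.
ε = (∂Q_x/∂P_y)(P_y/Q_x) = 4.9286 × (12.25/1300.35) ≈ 0.046.
ε > 0: substitutes.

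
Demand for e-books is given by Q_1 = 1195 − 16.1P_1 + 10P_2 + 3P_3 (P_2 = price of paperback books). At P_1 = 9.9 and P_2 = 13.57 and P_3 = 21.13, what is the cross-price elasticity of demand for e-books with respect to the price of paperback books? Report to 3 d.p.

0.110

At P_1 = 9.9 and P_2 = 13.57 and P_3 = 21.13: Q_1 = 1234.7.
∂Q_1/∂P_2 = 10.
ε = (∂Q_1/∂P_2)(P_2/Q_1) = 10 × (13.57/1234.7) ≈ 0.110.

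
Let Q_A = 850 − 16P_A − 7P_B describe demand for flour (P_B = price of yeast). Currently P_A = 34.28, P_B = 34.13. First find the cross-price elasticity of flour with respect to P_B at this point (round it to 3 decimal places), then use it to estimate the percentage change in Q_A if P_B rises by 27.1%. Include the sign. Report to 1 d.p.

-103.4%

At P_A = 34.28, P_B = 34.13: Q_A = 62.61.
∂Q_A/∂P_B = -7.
ε = (∂Q_A/∂P_B)(P_B/Q_A) = -7.0000 × 34.13/62.61 ≈ -3.816.
%ΔQ_A ≈ ε × %ΔP_B = -3.816 × (27.1%) = -103.4%.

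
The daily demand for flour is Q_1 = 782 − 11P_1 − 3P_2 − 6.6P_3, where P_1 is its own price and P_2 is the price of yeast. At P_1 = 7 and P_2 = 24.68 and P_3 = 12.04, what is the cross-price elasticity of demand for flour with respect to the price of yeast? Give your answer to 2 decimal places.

At P_1 = 7 and P_2 = 24.68 and P_3 = 12.04: Q_1 = 551.496.
∂Q_1/∂P_2 = -3.
ε = (∂Q_1/∂P_2)(P_2/Q_1) = -3 × (24.68/551.496) ≈ -0.13.
Since ε < 0, flour and yeast are complements.

-0.13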